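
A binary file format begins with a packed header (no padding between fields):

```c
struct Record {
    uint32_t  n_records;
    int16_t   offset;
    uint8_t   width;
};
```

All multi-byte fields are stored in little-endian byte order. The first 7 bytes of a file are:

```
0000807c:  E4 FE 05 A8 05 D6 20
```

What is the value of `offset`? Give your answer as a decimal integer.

-10747

`offset` follows `n_records` (4 bytes), so it starts at byte offset 4 and occupies 2 bytes.
Bytes at offsets 4..5: 05 D6.
Little-endian stores the least-significant byte at the lowest address.
Reassemble most-significant byte first: D6 05 → 0xD605.
Top bit is set, so as a signed 16-bit value this is 0xD605 − 2^16 = -10747.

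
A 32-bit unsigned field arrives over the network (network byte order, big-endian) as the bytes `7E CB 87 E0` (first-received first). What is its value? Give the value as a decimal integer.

Big-endian stores the most-significant byte at the lowest address.
The bytes are already most-significant first: 0x7ECB87E0.
0x7ECB87E0 = 2127267808.

2127267808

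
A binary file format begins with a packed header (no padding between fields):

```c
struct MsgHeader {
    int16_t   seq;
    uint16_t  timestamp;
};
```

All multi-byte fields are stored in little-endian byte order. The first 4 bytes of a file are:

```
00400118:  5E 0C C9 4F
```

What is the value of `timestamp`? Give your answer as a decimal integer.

`timestamp` follows `seq` (2 bytes), so it starts at byte offset 2 and occupies 2 bytes.
Bytes at offsets 2..3: C9 4F.
Little-endian: lowest address holds the least-significant byte.
Reassemble most-significant byte first: 4F C9 → 0x4FC9.
0x4FC9 = 20425.

20425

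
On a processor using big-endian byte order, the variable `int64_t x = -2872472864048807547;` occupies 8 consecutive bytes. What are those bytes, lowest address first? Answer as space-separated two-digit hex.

Two's complement of -2872472864048807547 in 64 bits: 2872472864048807547 = 0x27DD12D9D093FE7B; invert → 0xD822ED262F6C0184; add 1 → 0xD822ED262F6C0185.
Split into bytes (most-significant first): D8 22 ED 26 2F 6C 01 85.
Big-endian stores the most-significant byte at the lowest address.
So the memory order matches the most-significant-first order: D8 22 ED 26 2F 6C 01 85.

D8 22 ED 26 2F 6C 01 85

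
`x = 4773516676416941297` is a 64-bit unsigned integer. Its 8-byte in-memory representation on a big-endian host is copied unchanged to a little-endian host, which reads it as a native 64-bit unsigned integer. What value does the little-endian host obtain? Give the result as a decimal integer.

4773516676416941297 in 64-bit hexadecimal is 0x423EF020433C2CF1.
Stored big-endian, the bytes at ascending addresses are 42 3E F0 20 43 3C 2C F1.
Read back as little-endian, the first byte is least significant, giving 0xF12C3C4320F03E42.
0xF12C3C4320F03E42 = 17378331321128992322.

17378331321128992322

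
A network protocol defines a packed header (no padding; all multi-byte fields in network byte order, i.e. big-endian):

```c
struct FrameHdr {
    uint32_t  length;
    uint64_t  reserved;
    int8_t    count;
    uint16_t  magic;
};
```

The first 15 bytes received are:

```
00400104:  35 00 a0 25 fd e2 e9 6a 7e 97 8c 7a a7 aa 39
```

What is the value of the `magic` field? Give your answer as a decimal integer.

`magic` follows `length` (4 B), `reserved` (8 B), `count` (1 B), so it starts at offset 4 + 8 + 1 = 13 and occupies 2 bytes.
Bytes at offsets 13..14: AA 39.
Big-endian: lowest address holds the most-significant byte.
The bytes are already most-significant first: 0xAA39.
0xAA39 = 43577.

43577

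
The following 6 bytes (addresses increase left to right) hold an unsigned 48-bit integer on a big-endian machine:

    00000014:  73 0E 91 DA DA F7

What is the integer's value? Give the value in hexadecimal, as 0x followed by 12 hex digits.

Big-endian: lowest address holds the most-significant byte.
The bytes are already most-significant first: 0x730E91DADAF7.

0x730E91DADAF7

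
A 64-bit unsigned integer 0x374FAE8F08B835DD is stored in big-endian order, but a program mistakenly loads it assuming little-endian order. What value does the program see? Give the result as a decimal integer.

15939848803057553207

Stored big-endian, the bytes at ascending addresses are 37 4F AE 8F 08 B8 35 DD.
Read back as little-endian, the first byte is least significant, giving 0xDD35B8088FAE4F37.
0xDD35B8088FAE4F37 = 15939848803057553207.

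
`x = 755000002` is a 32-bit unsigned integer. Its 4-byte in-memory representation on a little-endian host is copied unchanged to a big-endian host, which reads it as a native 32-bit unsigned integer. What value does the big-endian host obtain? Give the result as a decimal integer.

755000002 in 32-bit hexadecimal is 0x2D0062C2.
Stored little-endian, the bytes at ascending addresses are C2 62 00 2D.
Read back as big-endian, the last byte is least significant, giving 0xC262002D.
0xC262002D = 3261202477.

3261202477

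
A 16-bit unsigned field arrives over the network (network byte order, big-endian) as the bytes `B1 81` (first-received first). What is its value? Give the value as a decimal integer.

Big-endian stores the most-significant byte at the lowest address.
The bytes are already most-significant first: 0xB181.
0xB181 = 45441.

45441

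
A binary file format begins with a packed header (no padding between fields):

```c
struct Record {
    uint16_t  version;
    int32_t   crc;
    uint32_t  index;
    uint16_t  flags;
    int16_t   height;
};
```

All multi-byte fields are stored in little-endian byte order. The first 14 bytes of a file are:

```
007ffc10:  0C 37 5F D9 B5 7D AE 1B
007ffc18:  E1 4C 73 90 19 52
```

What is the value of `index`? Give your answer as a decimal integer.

`index` follows `version` (2 B), `crc` (4 B), so it starts at offset 2 + 4 = 6 and occupies 4 bytes.
Bytes at offsets 6..9: AE 1B E1 4C.
In little-endian order the low byte comes first in memory.
Reassemble most-significant byte first: 4C E1 1B AE → 0x4CE11BAE.
0x4CE11BAE = 1289821102.

1289821102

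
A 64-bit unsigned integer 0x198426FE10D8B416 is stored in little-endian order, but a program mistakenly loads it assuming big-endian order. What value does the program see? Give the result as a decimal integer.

Stored little-endian, the bytes at ascending addresses are 16 B4 D8 10 FE 26 84 19.
Read back as big-endian, the last byte is least significant, giving 0x16B4D810FE268419.
0x16B4D810FE268419 = 1636170132137346073.

1636170132137346073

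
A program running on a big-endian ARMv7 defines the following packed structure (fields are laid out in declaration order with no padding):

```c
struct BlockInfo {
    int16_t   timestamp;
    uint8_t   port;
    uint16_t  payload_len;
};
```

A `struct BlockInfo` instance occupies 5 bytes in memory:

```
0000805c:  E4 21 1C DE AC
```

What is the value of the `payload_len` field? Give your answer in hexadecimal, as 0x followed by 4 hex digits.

0xDEAC

`payload_len` follows `timestamp` (2 B), `port` (1 B), so it starts at offset 2 + 1 = 3 and occupies 2 bytes.
Bytes at offsets 3..4: DE AC.
In big-endian order the high byte comes first in memory.
The bytes are already most-significant first: 0xDEAC.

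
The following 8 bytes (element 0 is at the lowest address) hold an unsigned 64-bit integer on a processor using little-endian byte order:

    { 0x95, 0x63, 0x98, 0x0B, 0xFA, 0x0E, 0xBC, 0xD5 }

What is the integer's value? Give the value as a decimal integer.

15401201292799402901

Little-endian stores the least-significant byte at the lowest address.
Reassemble most-significant byte first: D5 BC 0E FA 0B 98 63 95 → 0xD5BC0EFA0B986395.
0xD5BC0EFA0B986395 = 15401201292799402901.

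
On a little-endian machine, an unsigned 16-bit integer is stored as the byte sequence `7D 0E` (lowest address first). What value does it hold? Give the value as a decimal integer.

3709

Little-endian stores the least-significant byte at the lowest address.
Reassemble most-significant byte first: 0E 7D → 0x0E7D.
0x0E7D = 3709.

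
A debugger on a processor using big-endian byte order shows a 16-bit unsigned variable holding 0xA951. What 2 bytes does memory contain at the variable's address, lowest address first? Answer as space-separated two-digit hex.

A9 51

Split into bytes (most-significant first): A9 51.
In big-endian order the high byte comes first in memory.
So the memory order matches the most-significant-first order: A9 51.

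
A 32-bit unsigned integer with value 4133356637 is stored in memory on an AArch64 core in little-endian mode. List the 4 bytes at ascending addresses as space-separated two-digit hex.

4133356637 in hexadecimal, padded to 32 bits, is 0xF65E045D.
Split into bytes (most-significant first): F6 5E 04 5D.
Little-endian: lowest address holds the least-significant byte.
So at ascending addresses the bytes are 5D 04 5E F6.

5D 04 5E F6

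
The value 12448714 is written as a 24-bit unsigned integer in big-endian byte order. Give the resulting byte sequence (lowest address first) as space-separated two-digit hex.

BD F3 CA

12448714 in hexadecimal, padded to 24 bits, is 0xBDF3CA.
Split into bytes (most-significant first): BD F3 CA.
Big-endian: lowest address holds the most-significant byte.
So the memory order matches the most-significant-first order: BD F3 CA.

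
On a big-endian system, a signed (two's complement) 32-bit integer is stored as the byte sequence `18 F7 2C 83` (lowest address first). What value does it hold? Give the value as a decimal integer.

Big-endian: lowest address holds the most-significant byte.
The bytes are already most-significant first: 0x18F72C83.
0x18F72C83 = 418851971.

418851971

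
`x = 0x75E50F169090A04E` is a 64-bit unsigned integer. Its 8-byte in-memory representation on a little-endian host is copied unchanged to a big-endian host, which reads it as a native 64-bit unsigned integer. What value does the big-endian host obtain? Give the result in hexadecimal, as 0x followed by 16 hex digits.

0x4EA09090160FE575

Stored little-endian, the bytes at ascending addresses are 4E A0 90 90 16 0F E5 75.
Read back as big-endian, the last byte is least significant, giving 0x4EA09090160FE575.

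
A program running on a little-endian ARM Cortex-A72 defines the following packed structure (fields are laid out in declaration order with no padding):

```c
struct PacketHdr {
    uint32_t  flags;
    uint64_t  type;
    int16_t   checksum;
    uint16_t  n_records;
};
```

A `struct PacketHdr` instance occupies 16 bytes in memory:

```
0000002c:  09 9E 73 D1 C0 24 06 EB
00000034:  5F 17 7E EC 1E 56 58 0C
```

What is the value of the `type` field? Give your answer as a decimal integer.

`type` follows `flags` (4 bytes), so it starts at byte offset 4 and occupies 8 bytes.
Bytes at offsets 4..11: C0 24 06 EB 5F 17 7E EC.
Little-endian stores the least-significant byte at the lowest address.
Reassemble most-significant byte first: EC 7E 17 5F EB 06 24 C0 → 0xEC7E175FEB0624C0.
0xEC7E175FEB0624C0 = 17041083740748915904.

17041083740748915904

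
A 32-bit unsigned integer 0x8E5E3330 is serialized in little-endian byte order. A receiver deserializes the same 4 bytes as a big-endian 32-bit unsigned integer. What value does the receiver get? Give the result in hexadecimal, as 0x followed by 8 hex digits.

Stored little-endian, the bytes at ascending addresses are 30 33 5E 8E.
Read back as big-endian, the last byte is least significant, giving 0x30335E8E.

0x30335E8E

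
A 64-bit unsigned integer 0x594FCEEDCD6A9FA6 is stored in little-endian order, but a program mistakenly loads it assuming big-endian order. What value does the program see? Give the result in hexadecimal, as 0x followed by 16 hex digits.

0xA69F6ACDEDCE4F59

Stored little-endian, the bytes at ascending addresses are A6 9F 6A CD ED CE 4F 59.
Read back as big-endian, the last byte is least significant, giving 0xA69F6ACDEDCE4F59.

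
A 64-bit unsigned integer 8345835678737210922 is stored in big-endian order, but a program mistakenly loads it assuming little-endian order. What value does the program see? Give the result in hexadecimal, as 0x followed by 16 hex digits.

0x2A9EE9E8545DD273

8345835678737210922 in 64-bit hexadecimal is 0x73D25D54E8E99E2A.
Stored big-endian, the bytes at ascending addresses are 73 D2 5D 54 E8 E9 9E 2A.
Read back as little-endian, the first byte is least significant, giving 0x2A9EE9E8545DD273.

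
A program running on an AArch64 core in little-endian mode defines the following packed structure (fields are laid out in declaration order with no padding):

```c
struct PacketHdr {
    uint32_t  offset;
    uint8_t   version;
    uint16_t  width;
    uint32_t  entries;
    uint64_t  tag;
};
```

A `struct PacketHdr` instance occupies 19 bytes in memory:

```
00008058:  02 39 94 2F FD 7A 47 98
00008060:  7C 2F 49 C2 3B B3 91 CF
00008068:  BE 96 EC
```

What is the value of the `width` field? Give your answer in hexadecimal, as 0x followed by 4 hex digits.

0x477A

`width` follows `offset` (4 B), `version` (1 B), so it starts at offset 4 + 1 = 5 and occupies 2 bytes.
Bytes at offsets 5..6: 7A 47.
Little-endian stores the least-significant byte at the lowest address.
Reassemble most-significant byte first: 47 7A → 0x477A.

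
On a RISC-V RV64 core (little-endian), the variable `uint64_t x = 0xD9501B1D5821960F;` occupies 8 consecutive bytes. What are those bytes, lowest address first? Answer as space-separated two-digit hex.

Split into bytes (most-significant first): D9 50 1B 1D 58 21 96 0F.
In little-endian order the low byte comes first in memory.
So at ascending addresses the bytes are 0F 96 21 58 1D 1B 50 D9.

0F 96 21 58 1D 1B 50 D9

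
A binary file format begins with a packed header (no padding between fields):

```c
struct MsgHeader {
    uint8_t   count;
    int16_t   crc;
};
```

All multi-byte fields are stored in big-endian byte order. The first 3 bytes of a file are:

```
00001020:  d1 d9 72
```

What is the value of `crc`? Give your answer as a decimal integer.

-9870

`crc` follows `count` (1 byte), so it starts at byte offset 1 and occupies 2 bytes.
Bytes at offsets 1..2: D9 72.
In big-endian order the high byte comes first in memory.
The bytes are already most-significant first: 0xD972.
Top bit is set, so as a signed 16-bit value this is 0xD972 − 2^16 = -9870.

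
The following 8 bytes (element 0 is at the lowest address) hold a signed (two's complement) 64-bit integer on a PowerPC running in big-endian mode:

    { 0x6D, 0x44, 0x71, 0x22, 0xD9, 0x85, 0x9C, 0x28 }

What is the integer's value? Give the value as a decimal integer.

Big-endian: lowest address holds the most-significant byte.
The bytes are already most-significant first: 0x6D447122D9859C28.
0x6D447122D9859C28 = 7873542443042708520.

7873542443042708520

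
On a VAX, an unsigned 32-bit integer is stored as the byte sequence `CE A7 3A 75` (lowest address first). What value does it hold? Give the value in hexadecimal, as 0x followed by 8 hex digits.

Little-endian: lowest address holds the least-significant byte.
Reassemble most-significant byte first: 75 3A A7 CE → 0x753AA7CE.

0x753AA7CE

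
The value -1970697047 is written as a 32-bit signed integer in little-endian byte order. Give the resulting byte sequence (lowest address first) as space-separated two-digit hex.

A9 8C 89 8A

Two's complement of -1970697047 in 32 bits: 1970697047 = 0x75767357; invert → 0x8A898CA8; add 1 → 0x8A898CA9.
Split into bytes (most-significant first): 8A 89 8C A9.
Little-endian: lowest address holds the least-significant byte.
So at ascending addresses the bytes are A9 8C 89 8A.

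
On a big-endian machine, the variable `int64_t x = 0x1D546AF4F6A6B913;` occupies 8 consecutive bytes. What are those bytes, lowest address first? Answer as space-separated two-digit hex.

Split into bytes (most-significant first): 1D 54 6A F4 F6 A6 B9 13.
Big-endian stores the most-significant byte at the lowest address.
So the memory order matches the most-significant-first order: 1D 54 6A F4 F6 A6 B9 13.

1D 54 6A F4 F6 A6 B9 13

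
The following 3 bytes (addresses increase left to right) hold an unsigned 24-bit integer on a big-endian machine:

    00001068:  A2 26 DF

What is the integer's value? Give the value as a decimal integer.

Big-endian stores the most-significant byte at the lowest address.
The bytes are already most-significant first: 0xA226DF.
0xA226DF = 10626783.

10626783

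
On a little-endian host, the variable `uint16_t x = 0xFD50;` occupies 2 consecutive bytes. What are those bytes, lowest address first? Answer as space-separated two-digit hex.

Split into bytes (most-significant first): FD 50.
In little-endian order the low byte comes first in memory.
So at ascending addresses the bytes are 50 FD.

50 FD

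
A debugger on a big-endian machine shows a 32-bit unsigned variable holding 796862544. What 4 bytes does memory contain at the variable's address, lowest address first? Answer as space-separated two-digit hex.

2F 7F 28 50

796862544 in hexadecimal, padded to 32 bits, is 0x2F7F2850.
Split into bytes (most-significant first): 2F 7F 28 50.
Big-endian stores the most-significant byte at the lowest address.
So the memory order matches the most-significant-first order: 2F 7F 28 50.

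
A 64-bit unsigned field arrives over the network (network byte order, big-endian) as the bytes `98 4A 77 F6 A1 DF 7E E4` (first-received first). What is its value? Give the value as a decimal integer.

Big-endian stores the most-significant byte at the lowest address.
The bytes are already most-significant first: 0x984A77F6A1DF7EE4.
0x984A77F6A1DF7EE4 = 10973715343203073764.

10973715343203073764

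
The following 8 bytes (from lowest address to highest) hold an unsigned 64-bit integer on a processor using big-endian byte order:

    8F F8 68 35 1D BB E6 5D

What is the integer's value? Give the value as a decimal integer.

10374156318989346397

Big-endian: lowest address holds the most-significant byte.
The bytes are already most-significant first: 0x8FF868351DBBE65D.
0x8FF868351DBBE65D = 10374156318989346397.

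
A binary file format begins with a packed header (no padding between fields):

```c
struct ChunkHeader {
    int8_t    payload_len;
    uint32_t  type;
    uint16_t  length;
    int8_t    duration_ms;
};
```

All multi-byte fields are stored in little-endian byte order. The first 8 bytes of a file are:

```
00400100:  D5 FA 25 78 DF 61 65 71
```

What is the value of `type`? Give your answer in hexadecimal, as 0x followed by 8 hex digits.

`type` follows `payload_len` (1 byte), so it starts at byte offset 1 and occupies 4 bytes.
Bytes at offsets 1..4: FA 25 78 DF.
Little-endian stores the least-significant byte at the lowest address.
Reassemble most-significant byte first: DF 78 25 FA → 0xDF7825FA.

0xDF7825FA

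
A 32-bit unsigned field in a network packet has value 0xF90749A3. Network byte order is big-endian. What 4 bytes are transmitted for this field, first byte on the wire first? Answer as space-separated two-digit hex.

F9 07 49 A3

Split into bytes (most-significant first): F9 07 49 A3.
Big-endian: lowest address holds the most-significant byte.
So the memory order matches the most-significant-first order: F9 07 49 A3.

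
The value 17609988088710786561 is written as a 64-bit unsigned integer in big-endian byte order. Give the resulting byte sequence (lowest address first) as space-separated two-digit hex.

17609988088710786561 in hexadecimal, padded to 64 bits, is 0xF4633EDD6E776E01.
Split into bytes (most-significant first): F4 63 3E DD 6E 77 6E 01.
In big-endian order the high byte comes first in memory.
So the memory order matches the most-significant-first order: F4 63 3E DD 6E 77 6E 01.

F4 63 3E DD 6E 77 6E 01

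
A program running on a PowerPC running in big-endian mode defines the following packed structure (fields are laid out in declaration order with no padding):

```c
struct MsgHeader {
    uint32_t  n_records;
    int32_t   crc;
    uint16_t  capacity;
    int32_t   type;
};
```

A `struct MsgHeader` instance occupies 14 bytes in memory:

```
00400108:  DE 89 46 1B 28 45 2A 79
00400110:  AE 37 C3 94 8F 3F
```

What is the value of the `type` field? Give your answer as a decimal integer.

`type` follows `n_records` (4 B), `crc` (4 B), `capacity` (2 B), so it starts at offset 4 + 4 + 2 = 10 and occupies 4 bytes.
Bytes at offsets 10..13: C3 94 8F 3F.
Big-endian stores the most-significant byte at the lowest address.
The bytes are already most-significant first: 0xC3948F3F.
Top bit is set, so as a signed 32-bit value this is 0xC3948F3F − 2^32 = -1013674177.

-1013674177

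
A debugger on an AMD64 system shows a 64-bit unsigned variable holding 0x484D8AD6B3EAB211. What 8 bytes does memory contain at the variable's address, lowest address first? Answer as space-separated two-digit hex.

11 B2 EA B3 D6 8A 4D 48

Split into bytes (most-significant first): 48 4D 8A D6 B3 EA B2 11.
Little-endian: lowest address holds the least-significant byte.
So at ascending addresses the bytes are 11 B2 EA B3 D6 8A 4D 48.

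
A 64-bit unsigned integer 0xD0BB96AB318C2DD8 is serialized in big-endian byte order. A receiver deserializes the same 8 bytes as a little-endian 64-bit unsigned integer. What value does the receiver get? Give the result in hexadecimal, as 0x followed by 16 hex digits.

Stored big-endian, the bytes at ascending addresses are D0 BB 96 AB 31 8C 2D D8.
Read back as little-endian, the first byte is least significant, giving 0xD82D8C31AB96BBD0.

0xD82D8C31AB96BBD0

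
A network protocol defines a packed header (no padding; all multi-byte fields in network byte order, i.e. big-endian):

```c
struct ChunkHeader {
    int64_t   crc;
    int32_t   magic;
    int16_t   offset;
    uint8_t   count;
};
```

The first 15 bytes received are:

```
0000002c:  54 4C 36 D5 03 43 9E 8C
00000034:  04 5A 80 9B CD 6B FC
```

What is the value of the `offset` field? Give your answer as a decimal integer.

`offset` follows `crc` (8 B), `magic` (4 B), so it starts at offset 8 + 4 = 12 and occupies 2 bytes.
Bytes at offsets 12..13: CD 6B.
Big-endian stores the most-significant byte at the lowest address.
The bytes are already most-significant first: 0xCD6B.
Top bit is set, so as a signed 16-bit value this is 0xCD6B − 2^16 = -12949.

-12949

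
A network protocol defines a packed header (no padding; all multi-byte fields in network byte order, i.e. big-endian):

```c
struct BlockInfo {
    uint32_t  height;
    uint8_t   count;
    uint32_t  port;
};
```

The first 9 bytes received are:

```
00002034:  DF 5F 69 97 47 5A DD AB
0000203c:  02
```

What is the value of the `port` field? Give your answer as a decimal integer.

1524476674

`port` follows `height` (4 B), `count` (1 B), so it starts at offset 4 + 1 = 5 and occupies 4 bytes.
Bytes at offsets 5..8: 5A DD AB 02.
Big-endian stores the most-significant byte at the lowest address.
The bytes are already most-significant first: 0x5ADDAB02.
0x5ADDAB02 = 1524476674.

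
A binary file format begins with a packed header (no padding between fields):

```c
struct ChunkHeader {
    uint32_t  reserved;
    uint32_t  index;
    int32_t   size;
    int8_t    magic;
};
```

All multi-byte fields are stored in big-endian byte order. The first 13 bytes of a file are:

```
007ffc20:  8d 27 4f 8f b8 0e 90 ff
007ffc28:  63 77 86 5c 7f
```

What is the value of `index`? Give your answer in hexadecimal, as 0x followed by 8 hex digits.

0xB80E90FF

`index` follows `reserved` (4 bytes), so it starts at byte offset 4 and occupies 4 bytes.
Bytes at offsets 4..7: B8 0E 90 FF.
Big-endian: lowest address holds the most-significant byte.
The bytes are already most-significant first: 0xB80E90FF.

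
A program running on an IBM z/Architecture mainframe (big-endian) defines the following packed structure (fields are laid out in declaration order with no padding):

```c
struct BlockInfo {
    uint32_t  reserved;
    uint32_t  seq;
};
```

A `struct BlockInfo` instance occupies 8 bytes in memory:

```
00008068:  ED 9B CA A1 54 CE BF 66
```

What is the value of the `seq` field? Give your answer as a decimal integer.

1422835558

`seq` follows `reserved` (4 bytes), so it starts at byte offset 4 and occupies 4 bytes.
Bytes at offsets 4..7: 54 CE BF 66.
Big-endian stores the most-significant byte at the lowest address.
The bytes are already most-significant first: 0x54CEBF66.
0x54CEBF66 = 1422835558.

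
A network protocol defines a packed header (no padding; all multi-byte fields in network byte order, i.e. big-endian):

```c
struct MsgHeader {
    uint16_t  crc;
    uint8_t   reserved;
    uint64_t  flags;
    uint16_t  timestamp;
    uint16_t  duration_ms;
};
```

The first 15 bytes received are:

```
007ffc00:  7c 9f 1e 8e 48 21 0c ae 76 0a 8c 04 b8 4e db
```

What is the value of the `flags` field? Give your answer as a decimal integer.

10252480890059229836

`flags` follows `crc` (2 B), `reserved` (1 B), so it starts at offset 2 + 1 = 3 and occupies 8 bytes.
Bytes at offsets 3..10: 8E 48 21 0C AE 76 0A 8C.
Big-endian stores the most-significant byte at the lowest address.
The bytes are already most-significant first: 0x8E48210CAE760A8C.
0x8E48210CAE760A8C = 10252480890059229836.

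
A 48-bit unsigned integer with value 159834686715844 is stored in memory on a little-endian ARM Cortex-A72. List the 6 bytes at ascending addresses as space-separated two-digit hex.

C4 77 B9 69 5E 91

159834686715844 in hexadecimal, padded to 48 bits, is 0x915E69B977C4.
Split into bytes (most-significant first): 91 5E 69 B9 77 C4.
In little-endian order the low byte comes first in memory.
So at ascending addresses the bytes are C4 77 B9 69 5E 91.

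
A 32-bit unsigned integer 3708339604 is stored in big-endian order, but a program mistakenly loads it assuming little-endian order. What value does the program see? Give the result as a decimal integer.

2495940829

3708339604 in 32-bit hexadecimal is 0xDD08C594.
Stored big-endian, the bytes at ascending addresses are DD 08 C5 94.
Read back as little-endian, the first byte is least significant, giving 0x94C508DD.
0x94C508DD = 2495940829.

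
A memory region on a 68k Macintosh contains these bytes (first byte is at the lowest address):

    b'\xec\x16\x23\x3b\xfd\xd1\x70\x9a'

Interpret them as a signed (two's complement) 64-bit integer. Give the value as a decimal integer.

In big-endian order the high byte comes first in memory.
The bytes are already most-significant first: 0xEC16233BFDD1709A.
Top bit is set, so as a signed 64-bit value this is 0xEC16233BFDD1709A − 2^64 = -1434920690702520166.

-1434920690702520166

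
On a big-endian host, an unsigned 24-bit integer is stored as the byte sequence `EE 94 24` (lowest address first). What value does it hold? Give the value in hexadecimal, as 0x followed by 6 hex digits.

0xEE9424

In big-endian order the high byte comes first in memory.
The bytes are already most-significant first: 0xEE9424.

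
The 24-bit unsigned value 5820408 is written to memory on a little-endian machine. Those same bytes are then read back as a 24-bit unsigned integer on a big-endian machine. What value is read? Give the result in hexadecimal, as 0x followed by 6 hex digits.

0xF8CF58

5820408 in 24-bit hexadecimal is 0x58CFF8.
Stored little-endian, the bytes at ascending addresses are F8 CF 58.
Read back as big-endian, the last byte is least significant, giving 0xF8CF58.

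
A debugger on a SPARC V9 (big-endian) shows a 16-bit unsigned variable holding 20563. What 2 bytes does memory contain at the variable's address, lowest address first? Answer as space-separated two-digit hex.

20563 in hexadecimal, padded to 16 bits, is 0x5053.
Split into bytes (most-significant first): 50 53.
Big-endian: lowest address holds the most-significant byte.
So the memory order matches the most-significant-first order: 50 53.

50 53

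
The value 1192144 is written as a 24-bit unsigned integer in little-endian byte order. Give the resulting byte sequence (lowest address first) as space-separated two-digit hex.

1192144 in hexadecimal, padded to 24 bits, is 0x1230D0.
Split into bytes (most-significant first): 12 30 D0.
In little-endian order the low byte comes first in memory.
So at ascending addresses the bytes are D0 30 12.

D0 30 12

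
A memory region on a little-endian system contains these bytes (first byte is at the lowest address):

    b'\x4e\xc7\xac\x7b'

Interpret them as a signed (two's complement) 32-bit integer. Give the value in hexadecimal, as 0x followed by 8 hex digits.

0x7BACC74E

Little-endian: lowest address holds the least-significant byte.
Reassemble most-significant byte first: 7B AC C7 4E → 0x7BACC74E.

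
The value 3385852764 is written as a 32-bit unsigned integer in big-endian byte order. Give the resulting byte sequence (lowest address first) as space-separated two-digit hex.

3385852764 in hexadecimal, padded to 32 bits, is 0xC9D0035C.
Split into bytes (most-significant first): C9 D0 03 5C.
In big-endian order the high byte comes first in memory.
So the memory order matches the most-significant-first order: C9 D0 03 5C.

C9 D0 03 5C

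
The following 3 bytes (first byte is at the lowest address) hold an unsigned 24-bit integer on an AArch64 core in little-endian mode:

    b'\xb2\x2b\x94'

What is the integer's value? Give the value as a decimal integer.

9710514

In little-endian order the low byte comes first in memory.
Reassemble most-significant byte first: 94 2B B2 → 0x942BB2.
0x942BB2 = 9710514.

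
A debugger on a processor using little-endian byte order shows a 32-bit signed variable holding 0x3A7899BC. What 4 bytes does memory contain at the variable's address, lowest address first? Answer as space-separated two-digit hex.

BC 99 78 3A

Split into bytes (most-significant first): 3A 78 99 BC.
Little-endian: lowest address holds the least-significant byte.
So at ascending addresses the bytes are BC 99 78 3A.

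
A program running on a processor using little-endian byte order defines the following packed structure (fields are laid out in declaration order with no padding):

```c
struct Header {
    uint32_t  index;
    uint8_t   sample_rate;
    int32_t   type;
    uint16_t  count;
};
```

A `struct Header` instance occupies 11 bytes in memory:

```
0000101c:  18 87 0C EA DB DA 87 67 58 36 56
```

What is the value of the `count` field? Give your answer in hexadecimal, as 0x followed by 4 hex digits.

`count` follows `index` (4 B), `sample_rate` (1 B), `type` (4 B), so it starts at offset 4 + 1 + 4 = 9 and occupies 2 bytes.
Bytes at offsets 9..10: 36 56.
Little-endian: lowest address holds the least-significant byte.
Reassemble most-significant byte first: 56 36 → 0x5636.

0x5636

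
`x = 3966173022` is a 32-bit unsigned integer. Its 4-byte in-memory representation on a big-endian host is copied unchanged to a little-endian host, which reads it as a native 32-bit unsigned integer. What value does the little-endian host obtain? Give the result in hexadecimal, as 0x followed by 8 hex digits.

3966173022 in 32-bit hexadecimal is 0xEC66FF5E.
Stored big-endian, the bytes at ascending addresses are EC 66 FF 5E.
Read back as little-endian, the first byte is least significant, giving 0x5EFF66EC.

0x5EFF66EC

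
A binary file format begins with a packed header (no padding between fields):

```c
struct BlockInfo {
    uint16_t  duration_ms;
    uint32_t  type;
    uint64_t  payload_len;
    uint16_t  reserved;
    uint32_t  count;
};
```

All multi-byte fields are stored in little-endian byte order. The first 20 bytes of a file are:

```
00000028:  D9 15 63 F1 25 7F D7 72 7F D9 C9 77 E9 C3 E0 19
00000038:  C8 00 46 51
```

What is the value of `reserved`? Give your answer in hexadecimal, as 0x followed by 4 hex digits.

0x19E0

`reserved` follows `duration_ms` (2 B), `type` (4 B), `payload_len` (8 B), so it starts at offset 2 + 4 + 8 = 14 and occupies 2 bytes.
Bytes at offsets 14..15: E0 19.
Little-endian: lowest address holds the least-significant byte.
Reassemble most-significant byte first: 19 E0 → 0x19E0.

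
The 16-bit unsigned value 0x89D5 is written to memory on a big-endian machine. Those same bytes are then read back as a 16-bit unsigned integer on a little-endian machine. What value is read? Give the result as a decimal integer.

54665

Stored big-endian, the bytes at ascending addresses are 89 D5.
Read back as little-endian, the first byte is least significant, giving 0xD589.
0xD589 = 54665.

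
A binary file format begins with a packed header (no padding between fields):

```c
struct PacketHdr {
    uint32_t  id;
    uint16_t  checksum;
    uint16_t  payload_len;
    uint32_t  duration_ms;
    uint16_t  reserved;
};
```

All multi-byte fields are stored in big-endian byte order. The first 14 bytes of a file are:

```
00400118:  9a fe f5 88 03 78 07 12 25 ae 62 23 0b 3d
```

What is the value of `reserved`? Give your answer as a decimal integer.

`reserved` follows `id` (4 B), `checksum` (2 B), `payload_len` (2 B), `duration_ms` (4 B), so it starts at offset 4 + 2 + 2 + 4 = 12 and occupies 2 bytes.
Bytes at offsets 12..13: 0B 3D.
In big-endian order the high byte comes first in memory.
The bytes are already most-significant first: 0x0B3D.
0x0B3D = 2877.

2877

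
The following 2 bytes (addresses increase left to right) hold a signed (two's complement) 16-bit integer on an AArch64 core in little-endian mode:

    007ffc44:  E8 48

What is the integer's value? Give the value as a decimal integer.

Little-endian: lowest address holds the least-significant byte.
Reassemble most-significant byte first: 48 E8 → 0x48E8.
0x48E8 = 18664.

18664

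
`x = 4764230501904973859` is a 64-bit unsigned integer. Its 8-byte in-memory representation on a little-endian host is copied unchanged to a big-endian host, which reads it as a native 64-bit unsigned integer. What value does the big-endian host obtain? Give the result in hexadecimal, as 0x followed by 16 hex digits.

0x2380204666F21D42

4764230501904973859 in 64-bit hexadecimal is 0x421DF26646208023.
Stored little-endian, the bytes at ascending addresses are 23 80 20 46 66 F2 1D 42.
Read back as big-endian, the last byte is least significant, giving 0x2380204666F21D42.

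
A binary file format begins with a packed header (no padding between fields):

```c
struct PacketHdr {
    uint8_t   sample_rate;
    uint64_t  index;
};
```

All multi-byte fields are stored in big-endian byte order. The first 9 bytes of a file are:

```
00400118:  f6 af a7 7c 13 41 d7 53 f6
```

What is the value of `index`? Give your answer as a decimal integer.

`index` follows `sample_rate` (1 byte), so it starts at byte offset 1 and occupies 8 bytes.
Bytes at offsets 1..8: AF A7 7C 13 41 D7 53 F6.
Big-endian: lowest address holds the most-significant byte.
The bytes are already most-significant first: 0xAFA77C1341D753F6.
0xAFA77C1341D753F6 = 12657221699898921974.

12657221699898921974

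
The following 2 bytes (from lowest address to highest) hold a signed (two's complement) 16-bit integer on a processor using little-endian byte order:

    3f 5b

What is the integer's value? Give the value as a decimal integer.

23359

Little-endian: lowest address holds the least-significant byte.
Reassemble most-significant byte first: 5B 3F → 0x5B3F.
0x5B3F = 23359.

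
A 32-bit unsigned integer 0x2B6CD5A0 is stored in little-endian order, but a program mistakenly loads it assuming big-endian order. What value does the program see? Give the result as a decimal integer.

Stored little-endian, the bytes at ascending addresses are A0 D5 6C 2B.
Read back as big-endian, the last byte is least significant, giving 0xA0D56C2B.
0xA0D56C2B = 2698341419.

2698341419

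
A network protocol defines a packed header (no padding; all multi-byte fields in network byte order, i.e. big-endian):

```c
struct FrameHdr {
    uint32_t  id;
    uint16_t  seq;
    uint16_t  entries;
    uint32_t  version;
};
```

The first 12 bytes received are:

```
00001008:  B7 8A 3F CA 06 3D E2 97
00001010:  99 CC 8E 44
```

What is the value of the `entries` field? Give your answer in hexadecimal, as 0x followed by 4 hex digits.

0xE297

`entries` follows `id` (4 B), `seq` (2 B), so it starts at offset 4 + 2 = 6 and occupies 2 bytes.
Bytes at offsets 6..7: E2 97.
In big-endian order the high byte comes first in memory.
The bytes are already most-significant first: 0xE297.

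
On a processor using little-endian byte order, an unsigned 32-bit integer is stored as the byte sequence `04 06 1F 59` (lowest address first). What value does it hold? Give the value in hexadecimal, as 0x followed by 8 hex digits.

Little-endian stores the least-significant byte at the lowest address.
Reassemble most-significant byte first: 59 1F 06 04 → 0x591F0604.

0x591F0604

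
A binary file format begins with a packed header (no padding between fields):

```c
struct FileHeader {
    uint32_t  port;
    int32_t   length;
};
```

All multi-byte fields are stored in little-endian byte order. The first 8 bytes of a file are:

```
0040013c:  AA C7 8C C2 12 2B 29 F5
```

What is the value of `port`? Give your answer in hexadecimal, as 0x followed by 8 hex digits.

0xC28CC7AA

`port` is the first field, at byte offset 0, occupying 4 bytes.
Bytes at offsets 0..3: AA C7 8C C2.
In little-endian order the low byte comes first in memory.
Reassemble most-significant byte first: C2 8C C7 AA → 0xC28CC7AA.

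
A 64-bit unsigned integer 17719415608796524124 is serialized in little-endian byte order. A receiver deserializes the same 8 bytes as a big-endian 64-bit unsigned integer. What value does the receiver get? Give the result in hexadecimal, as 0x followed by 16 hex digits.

0x5C2ED45D9D02E8F5

17719415608796524124 in 64-bit hexadecimal is 0xF5E8029D5DD42E5C.
Stored little-endian, the bytes at ascending addresses are 5C 2E D4 5D 9D 02 E8 F5.
Read back as big-endian, the last byte is least significant, giving 0x5C2ED45D9D02E8F5.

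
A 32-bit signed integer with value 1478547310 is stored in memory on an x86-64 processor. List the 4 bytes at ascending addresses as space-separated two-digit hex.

6E D7 20 58

1478547310 in hexadecimal, padded to 32 bits, is 0x5820D76E.
Split into bytes (most-significant first): 58 20 D7 6E.
In little-endian order the low byte comes first in memory.
So at ascending addresses the bytes are 6E D7 20 58.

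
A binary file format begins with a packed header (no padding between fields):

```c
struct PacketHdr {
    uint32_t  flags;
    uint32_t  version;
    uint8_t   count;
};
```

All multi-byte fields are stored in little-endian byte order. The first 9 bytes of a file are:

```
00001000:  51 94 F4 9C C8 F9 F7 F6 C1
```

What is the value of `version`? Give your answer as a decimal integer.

`version` follows `flags` (4 bytes), so it starts at byte offset 4 and occupies 4 bytes.
Bytes at offsets 4..7: C8 F9 F7 F6.
In little-endian order the low byte comes first in memory.
Reassemble most-significant byte first: F6 F7 F9 C8 → 0xF6F7F9C8.
0xF6F7F9C8 = 4143446472.

4143446472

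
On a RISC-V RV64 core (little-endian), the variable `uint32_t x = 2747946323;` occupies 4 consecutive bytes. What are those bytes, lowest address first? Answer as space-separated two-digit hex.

2747946323 in hexadecimal, padded to 32 bits, is 0xA3CA5553.
Split into bytes (most-significant first): A3 CA 55 53.
Little-endian stores the least-significant byte at the lowest address.
So at ascending addresses the bytes are 53 55 CA A3.

53 55 CA A3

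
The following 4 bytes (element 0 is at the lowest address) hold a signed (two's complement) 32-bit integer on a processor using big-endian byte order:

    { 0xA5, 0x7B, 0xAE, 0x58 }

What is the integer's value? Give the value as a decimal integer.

Big-endian: lowest address holds the most-significant byte.
The bytes are already most-significant first: 0xA57BAE58.
Top bit is set, so as a signed 32-bit value this is 0xA57BAE58 − 2^32 = -1518621096.

-1518621096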